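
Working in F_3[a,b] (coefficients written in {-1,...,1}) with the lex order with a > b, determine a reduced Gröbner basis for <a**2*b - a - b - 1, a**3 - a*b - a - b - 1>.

f_1 = a**2*b - a - b - 1, LT = a**2*b.
f_2 = a**3 - a*b - a - b - 1, LT = a**3.

S(f_1,f_2): lcm = a**3*b. S = -a**2 + a*b**2 - a + b**2 + b.
  reduce S modulo (f_1, f_2):
  remainder -a**2 + a*b**2 - a + b**2 + b ≠ 0; add g_3 = -a**2 + a*b**2 - a + b**2 + b to the basis.

S(f_1,g_3): lcm = a**2*b. S = a*b**3 - a*b - a + b**3 + b**2 - b - 1.
  reduce S modulo (f_1, f_2, g_3):
  remainder a*b**3 - a*b - a + b**3 + b**2 - b - 1 ≠ 0; add g_4 = a*b**3 - a*b - a + b**3 + b**2 - b - 1 to the basis.

S(f_2,g_3): lcm = a**3. S = a**2*b**2 - a**2 + a*b**2 - a - b - 1.
  reduce S modulo (f_1, f_2, g_3, g_4):
  remainder a*b - b - 1 ≠ 0; add g_5 = a*b - b - 1 to the basis.

S(g_4,g_5): lcm = a*b**3. S = -a*b - a - b**3 - b**2 - b - 1.
  reduce S modulo (f_1, f_2, g_3, g_4, g_5):
  remainder -a - b**3 - b**2 + b + 1 ≠ 0; add g_6 = -a - b**3 - b**2 + b + 1 to the basis.

S(f_1,g_6): lcm = a**2*b. S = -a*b**4 - a*b**3 + a*b**2 + a*b - a - b - 1.
  reduce S modulo (f_1, f_2, g_3, g_4, g_5, g_6):
  remainder b**4 + b**3 - b**2 + 1 ≠ 0; add g_7 = b**4 + b**3 - b**2 + 1 to the basis.

The other S-polynomials (S(f_1,g_4), S(f_2,g_4), S(g_3,g_4), S(f_1,g_5), S(f_2,g_5), S(g_3,g_5), S(f_2,g_6), S(g_3,g_6), S(g_4,g_6), S(g_5,g_6), S(f_1,g_7), S(f_2,g_7), S(g_3,g_7), S(g_4,g_7), S(g_5,g_7), S(g_6,g_7)) all reduce to 0 modulo the current basis, so we have a Gröbner basis.
Inter-reduce: drop elements whose leading term is divisible by another's, tail-reduce, and make monic.

G = {a + b**3 + b**2 - b - 1, b**4 + b**3 - b**2 + 1}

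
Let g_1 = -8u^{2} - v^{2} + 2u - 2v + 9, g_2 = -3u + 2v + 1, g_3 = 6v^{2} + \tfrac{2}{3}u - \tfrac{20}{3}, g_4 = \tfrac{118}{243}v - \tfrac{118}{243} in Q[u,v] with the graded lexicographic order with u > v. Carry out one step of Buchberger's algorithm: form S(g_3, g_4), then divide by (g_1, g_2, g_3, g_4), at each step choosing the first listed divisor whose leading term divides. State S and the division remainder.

S(g_3, g_4) = \tfrac{1}{9}u + v - \tfrac{10}{9}; remainder on division = 0.

lcm(LM(g_3), LM(g_4)) = v^{2}.
S = (lcm/LT(g_3))·g_3 − (lcm/LT(g_4))·g_4 = \tfrac{1}{9}u + v - \tfrac{10}{9}.
Reduce S modulo (g_1, g_2, g_3, g_4) in that order:
  leading term u: subtract (-\tfrac{1}{27})·g_2 from \tfrac{1}{9}u + v - \tfrac{10}{9} → \tfrac{29}{27}v - \tfrac{29}{27}
  leading term v: subtract (\tfrac{261}{118})·g_4 from \tfrac{29}{27}v - \tfrac{29}{27} → 0
The remainder is 0, so this S-polynomial contributes no new basis element.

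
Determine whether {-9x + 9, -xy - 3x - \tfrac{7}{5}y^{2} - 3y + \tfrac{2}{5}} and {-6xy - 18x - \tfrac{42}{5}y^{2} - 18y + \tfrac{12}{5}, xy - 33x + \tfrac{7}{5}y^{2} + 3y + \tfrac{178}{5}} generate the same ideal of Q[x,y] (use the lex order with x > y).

Two ideals are equal iff their reduced Gröbner bases coincide (the reduced basis is unique for a fixed ordering).
Buchberger on the first generating set:
f_1 = -9x + 9, LT = x.
f_2 = -xy - 3x - \tfrac{7}{5}y^{2} - 3y + \tfrac{2}{5}, LT = xy.

S(f_1,f_2): lcm = xy. S = -3x - \tfrac{7}{5}y^{2} - 4y + \tfrac{2}{5}.
  leading term x: subtract (\tfrac{1}{3})·f_1 from -3x - \tfrac{7}{5}y^{2} - 4y + \tfrac{2}{5} → -\tfrac{7}{5}y^{2} - 4y - \tfrac{13}{5}
  leading term y^{2}: no divisor's leading term divides it; move -\tfrac{7}{5}y^{2} to the remainder.
  leading term y: no divisor's leading term divides it; move -4y to the remainder.
  leading term 1: no divisor's leading term divides it; move -\tfrac{13}{5} to the remainder.
  remainder -\tfrac{7}{5}y^{2} - 4y - \tfrac{13}{5} ≠ 0; add g_3 = -\tfrac{7}{5}y^{2} - 4y - \tfrac{13}{5} to the basis.

S(f_1,g_3): leading monomials are coprime, so the S-polynomial reduces to 0 (Buchberger's first criterion).
S(f_2,g_3): lcm = xy^{2}. S = \tfrac{1}{7}xy - \tfrac{13}{7}x + \tfrac{7}{5}y^{3} + 3y^{2} - \tfrac{2}{5}y.
  leading term xy: subtract (-\tfrac{1}{63}y)·f_1 from \tfrac{1}{7}xy - \tfrac{13}{7}x + \tfrac{7}{5}y^{3} + 3y^{2} - \tfrac{2}{5}y → -\tfrac{13}{7}x + \tfrac{7}{5}y^{3} + 3y^{2} - \tfrac{9}{35}y
  leading term x: subtract (\tfrac{13}{63})·f_1 from -\tfrac{13}{7}x + \tfrac{7}{5}y^{3} + 3y^{2} - \tfrac{9}{35}y → \tfrac{7}{5}y^{3} + 3y^{2} - \tfrac{9}{35}y - \tfrac{13}{7}
  leading term y^{3}: subtract (-y)·g_3 from \tfrac{7}{5}y^{3} + 3y^{2} - \tfrac{9}{35}y - \tfrac{13}{7} → -y^{2} - \tfrac{20}{7}y - \tfrac{13}{7}
  leading term y^{2}: subtract (\tfrac{5}{7})·g_3 from -y^{2} - \tfrac{20}{7}y - \tfrac{13}{7} → 0
  remainder 0.

Every S-polynomial of the final basis reduces to 0, so we have a Gröbner basis.
Inter-reduce: drop elements whose leading term is divisible by another's, tail-reduce, and make monic.
Reduced Gröbner basis: {x - 1, y^{2} + \tfrac{20}{7}y + \tfrac{13}{7}}.

Buchberger on the second generating set:
h_1 = -6xy - 18x - \tfrac{42}{5}y^{2} - 18y + \tfrac{12}{5}, LT = xy.
h_2 = xy - 33x + \tfrac{7}{5}y^{2} + 3y + \tfrac{178}{5}, LT = xy.

S(h_1,h_2): lcm = xy. S = 36x - 36.
  leading term x: no divisor's leading term divides it; move 36x to the remainder.
  leading term 1: no divisor's leading term divides it; move -36 to the remainder.
  remainder 36x - 36 ≠ 0; add k_3 = 36x - 36 to the basis.

S(h_1,k_3): lcm = xy. S = 3x + \tfrac{7}{5}y^{2} + 4y - \tfrac{2}{5}.
  leading term x: subtract (\tfrac{1}{12})·k_3 from 3x + \tfrac{7}{5}y^{2} + 4y - \tfrac{2}{5} → \tfrac{7}{5}y^{2} + 4y + \tfrac{13}{5}
  leading term y^{2}: no divisor's leading term divides it; move \tfrac{7}{5}y^{2} to the remainder.
  leading term y: no divisor's leading term divides it; move 4y to the remainder.
  leading term 1: no divisor's leading term divides it; move \tfrac{13}{5} to the remainder.
  remainder \tfrac{7}{5}y^{2} + 4y + \tfrac{13}{5} ≠ 0; add k_4 = \tfrac{7}{5}y^{2} + 4y + \tfrac{13}{5} to the basis.

S(h_2,k_3): lcm = xy. S = -33x + \tfrac{7}{5}y^{2} + 4y + \tfrac{178}{5}.
  leading term x: subtract (-\tfrac{11}{12})·k_3 from -33x + \tfrac{7}{5}y^{2} + 4y + \tfrac{178}{5} → \tfrac{7}{5}y^{2} + 4y + \tfrac{13}{5}
  leading term y^{2}: subtract (1)·k_4 from \tfrac{7}{5}y^{2} + 4y + \tfrac{13}{5} → 0
  remainder 0.

S(h_1,k_4): lcm = xy^{2}. S = \tfrac{1}{7}xy - \tfrac{13}{7}x + \tfrac{7}{5}y^{3} + 3y^{2} - \tfrac{2}{5}y.
  leading term xy: subtract (-\tfrac{1}{42})·h_1 from \tfrac{1}{7}xy - \tfrac{13}{7}x + \tfrac{7}{5}y^{3} + 3y^{2} - \tfrac{2}{5}y → -\tfrac{16}{7}x + \tfrac{7}{5}y^{3} + \tfrac{14}{5}y^{2} - \tfrac{29}{35}y + \tfrac{2}{35}
  leading term x: subtract (-\tfrac{4}{63})·k_3 from -\tfrac{16}{7}x + \tfrac{7}{5}y^{3} + \tfrac{14}{5}y^{2} - \tfrac{29}{35}y + \tfrac{2}{35} → \tfrac{7}{5}y^{3} + \tfrac{14}{5}y^{2} - \tfrac{29}{35}y - \tfrac{78}{35}
  leading term y^{3}: subtract (y)·k_4 from \tfrac{7}{5}y^{3} + \tfrac{14}{5}y^{2} - \tfrac{29}{35}y - \tfrac{78}{35} → -\tfrac{6}{5}y^{2} - \tfrac{24}{7}y - \tfrac{78}{35}
  leading term y^{2}: subtract (-\tfrac{6}{7})·k_4 from -\tfrac{6}{5}y^{2} - \tfrac{24}{7}y - \tfrac{78}{35} → 0
  remainder 0.

S(h_2,k_4): lcm = xy^{2}. S = -\tfrac{251}{7}xy - \tfrac{13}{7}x + \tfrac{7}{5}y^{3} + 3y^{2} + \tfrac{178}{5}y.
  leading term xy: subtract (\tfrac{251}{42})·h_1 from -\tfrac{251}{7}xy - \tfrac{13}{7}x + \tfrac{7}{5}y^{3} + 3y^{2} + \tfrac{178}{5}y → \tfrac{740}{7}x + \tfrac{7}{5}y^{3} + \tfrac{266}{5}y^{2} + \tfrac{5011}{35}y - \tfrac{502}{35}
  leading term x: subtract (\tfrac{185}{63})·k_3 from \tfrac{740}{7}x + \tfrac{7}{5}y^{3} + \tfrac{266}{5}y^{2} + \tfrac{5011}{35}y - \tfrac{502}{35} → \tfrac{7}{5}y^{3} + \tfrac{266}{5}y^{2} + \tfrac{5011}{35}y + \tfrac{3198}{35}
  leading term y^{3}: subtract (y)·k_4 from \tfrac{7}{5}y^{3} + \tfrac{266}{5}y^{2} + \tfrac{5011}{35}y + \tfrac{3198}{35} → \tfrac{246}{5}y^{2} + \tfrac{984}{7}y + \tfrac{3198}{35}
  leading term y^{2}: subtract (\tfrac{246}{7})·k_4 from \tfrac{246}{5}y^{2} + \tfrac{984}{7}y + \tfrac{3198}{35} → 0
  remainder 0.

S(k_3,k_4): leading monomials are coprime, so the S-polynomial reduces to 0 (Buchberger's first criterion).
Every S-polynomial of the final basis reduces to 0, so we have a Gröbner basis.
Inter-reduce: drop elements whose leading term is divisible by another's, tail-reduce, and make monic.
Reduced Gröbner basis: {x - 1, y^{2} + \tfrac{20}{7}y + \tfrac{13}{7}}.

These coincide, so the ideals are equal.
The choice of monomial ordering does not affect the verdict — as long as both bases are computed under the same ordering, their equality decides ideal equality.

Yes, the ideals are equal.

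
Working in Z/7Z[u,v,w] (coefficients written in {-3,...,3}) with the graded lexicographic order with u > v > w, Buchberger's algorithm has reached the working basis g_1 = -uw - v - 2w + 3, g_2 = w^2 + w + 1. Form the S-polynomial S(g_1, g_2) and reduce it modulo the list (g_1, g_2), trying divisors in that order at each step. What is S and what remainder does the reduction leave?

S(g_1, g_2) = -uw + vw + 2w^2 - u - 3w; remainder on division = vw - u + v - 3w + 2.

lcm(LM(g_1), LM(g_2)) = uw^2.
S = (lcm/LT(g_1))·g_1 − (lcm/LT(g_2))·g_2 = -uw + vw + 2w^2 - u - 3w.
Reduce S modulo (g_1, g_2) in that order:
  leading term uw: subtract (1)·g_1 from -uw + vw + 2w^2 - u - 3w → vw + 2w^2 - u + v - w - 3
  leading term vw: no divisor's leading term divides it; move vw to the remainder.
  leading term w^2: subtract (2)·g_2 from 2w^2 - u + v - w - 3 → -u + v - 3w + 2
  leading term u: no divisor's leading term divides it; move -u to the remainder.
  leading term v: no divisor's leading term divides it; move v to the remainder.
  leading term w: no divisor's leading term divides it; move -3w to the remainder.
  leading term 1: no divisor's leading term divides it; move 2 to the remainder.
The remainder vw - u + v - 3w + 2 is nonzero, so it would be added as the next basis element.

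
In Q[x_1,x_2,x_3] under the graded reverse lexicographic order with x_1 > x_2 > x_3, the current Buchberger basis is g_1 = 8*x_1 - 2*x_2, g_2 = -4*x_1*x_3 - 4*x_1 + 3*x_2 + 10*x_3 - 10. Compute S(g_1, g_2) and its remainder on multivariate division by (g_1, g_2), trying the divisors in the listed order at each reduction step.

lcm(LM(g_1), LM(g_2)) = x_1*x_3.
S = (lcm/LT(g_1))·g_1 − (lcm/LT(g_2))·g_2 = -1/4*x_2*x_3 - x_1 + 3/4*x_2 + 5/2*x_3 - 5/2.
Reduce S modulo (g_1, g_2) in that order:
  leading term x_2*x_3: no divisor's leading term divides it; move -1/4*x_2*x_3 to the remainder.
  leading term x_1: subtract (-1/8)·g_1 from -x_1 + 3/4*x_2 + 5/2*x_3 - 5/2 → 1/2*x_2 + 5/2*x_3 - 5/2
  leading term x_2: no divisor's leading term divides it; move 1/2*x_2 to the remainder.
  leading term x_3: no divisor's leading term divides it; move 5/2*x_3 to the remainder.
  leading term 1: no divisor's leading term divides it; move -5/2 to the remainder.
The remainder -1/4*x_2*x_3 + 1/2*x_2 + 5/2*x_3 - 5/2 is nonzero, so it would be added as the next basis element.

S(g_1, g_2) = -1/4*x_2*x_3 - x_1 + 3/4*x_2 + 5/2*x_3 - 5/2; remainder on division = -1/4*x_2*x_3 + 1/2*x_2 + 5/2*x_3 - 5/2.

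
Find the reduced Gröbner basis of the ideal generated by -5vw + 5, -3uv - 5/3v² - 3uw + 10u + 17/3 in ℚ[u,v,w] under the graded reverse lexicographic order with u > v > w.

G = {uw² - 10/3uw + u + 5/9v - 17/9w, uv + 5/9v² + uw - 10/3u - 17/9, vw - 1}

Buchberger's algorithm terminates because the ascending chain of leading-term ideals stabilizes.

f_1 = -5vw + 5, LT = vw.
f_2 = -3uv - 5/3v² - 3uw + 10u + 17/3, LT = uv.

S(f_1,f_2): lcm = uvw. S = -5/9v²w - uw² + 10/3uw - u + 17/9w.
  leading term v²w: subtract (1/9v)·f_1 from -5/9v²w - uw² + 10/3uw - u + 17/9w → -uw² + 10/3uw - u - 5/9v + 17/9w
  leading term uw²: no divisor's leading term divides it; move -uw² to the remainder.
  leading term uw: no divisor's leading term divides it; move 10/3uw to the remainder.
  leading term u: no divisor's leading term divides it; move -u to the remainder.
  leading term v: no divisor's leading term divides it; move -5/9v to the remainder.
  leading term w: no divisor's leading term divides it; move 17/9w to the remainder.
  remainder -uw² + 10/3uw - u - 5/9v + 17/9w ≠ 0; add g_3 = -uw² + 10/3uw - u - 5/9v + 17/9w to the basis.

S(f_1,g_3): lcm = uvw². S = 10/3uvw - uv - 5/9v² - uw + 17/9vw.
  leading term uvw: subtract (-⅔u)·f_1 from 10/3uvw - uv - 5/9v² - uw + 17/9vw → -uv - 5/9v² - uw + 17/9vw + 10/3u
  leading term uv: subtract (⅓)·f_2 from -uv - 5/9v² - uw + 17/9vw + 10/3u → 17/9vw - 17/9
  leading term vw: subtract (-17/45)·f_1 from 17/9vw - 17/9 → 0
  remainder 0.

S(f_2,g_3): lcm = uvw². S = 5/9v²w² + uw³ + 10/3uvw - 10/3uw² - uv - 5/9v² + 17/9vw - 17/9w².
  leading term v²w²: subtract (-1/9vw)·f_1 from 5/9v²w² + uw³ + 10/3uvw - 10/3uw² - uv - 5/9v² + 17/9vw - 17/9w² → uw³ + 10/3uvw - 10/3uw² - uv - 5/9v² + 22/9vw - 17/9w²
  leading term uw³: subtract (-w)·g_3 from uw³ + 10/3uvw - 10/3uw² - uv - 5/9v² + 22/9vw - 17/9w² → 10/3uvw - uv - 5/9v² - uw + 17/9vw
  leading term uvw: subtract (-⅔u)·f_1 from 10/3uvw - uv - 5/9v² - uw + 17/9vw → -uv - 5/9v² - uw + 17/9vw + 10/3u
  leading term uv: subtract (⅓)·f_2 from -uv - 5/9v² - uw + 17/9vw + 10/3u → 17/9vw - 17/9
  leading term vw: subtract (-17/45)·f_1 from 17/9vw - 17/9 → 0
  remainder 0.

Every S-polynomial of the final basis reduces to 0, so we have a Gröbner basis.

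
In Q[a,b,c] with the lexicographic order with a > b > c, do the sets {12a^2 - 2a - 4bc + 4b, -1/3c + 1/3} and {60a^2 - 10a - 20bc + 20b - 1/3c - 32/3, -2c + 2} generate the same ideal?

No, the ideals differ.

Equality of ideals is decidable: compute both reduced Gröbner bases (unique for the ordering) and check whether they agree.
Buchberger on the first generating set:
f_1 = 12a^2 - 2a - 4bc + 4b, LT = a^2.
f_2 = -1/3c + 1/3, LT = c.

The S-polynomials (S(f_1,f_2)) all reduce to 0 modulo the current basis, so we have a Gröbner basis.
Inter-reduce: drop elements whose leading term is divisible by another's, tail-reduce, and make monic.
Reduced Gröbner basis: {a^2 - 1/6a, c - 1}.

Buchberger on the second generating set:
h_1 = 60a^2 - 10a - 20bc + 20b - 1/3c - 32/3, LT = a^2.
h_2 = -2c + 2, LT = c.

The S-polynomials (S(h_1,h_2)) all reduce to 0 modulo the current basis, so we have a Gröbner basis.
Inter-reduce: drop elements whose leading term is divisible by another's, tail-reduce, and make monic.
Reduced Gröbner basis: {a^2 - 1/6a - 11/60, c - 1}.

These differ, so the ideals are not equal.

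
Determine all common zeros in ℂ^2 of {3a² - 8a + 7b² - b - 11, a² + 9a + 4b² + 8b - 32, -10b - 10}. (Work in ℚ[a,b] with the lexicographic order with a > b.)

{(3, -1)}

Compute a lex Gröbner basis by Buchberger's algorithm.
f_1 = 3a² - 8a + 7b² - b - 11, LT = a².
f_2 = a² + 9a + 4b² + 8b - 32, LT = a².
f_3 = -10b - 10, LT = b.

S(f_1,f_2): lcm = a². S = -35/3a - 5/3b² - 25/3b + 85/3.
  leading term a: no divisor's leading term divides it; move -35/3a to the remainder.
  leading term b²: subtract (⅙b)·f_3 from -5/3b² - 25/3b + 85/3 → -20/3b + 85/3
  leading term b: subtract (⅔)·f_3 from -20/3b + 85/3 → 35
  leading term 1: no divisor's leading term divides it; move 35 to the remainder.
  remainder -35/3a + 35 ≠ 0; add h_4 = -35/3a + 35 to the basis.

The other S-polynomials (S(f_1,f_3), S(f_2,f_3), S(f_1,h_4), S(f_2,h_4), S(f_3,h_4)) all reduce to 0 modulo the current basis, so we have a Gröbner basis.
Inter-reduce: drop elements whose leading term is divisible by another's, tail-reduce, and make monic.
Reduced Gröbner basis: {a - 3, b + 1}.

The lex basis is triangular: the last element involves only b. Solving b + 1 = 0 gives b ∈ {-1}; substituting each value into the earlier elements determines the remaining variables.
  b = -1: the earlier basis element becomes a - 3 = 0, giving a = 3 — point (3, -1).
This is the nonlinear analogue of row-reducing a linear system.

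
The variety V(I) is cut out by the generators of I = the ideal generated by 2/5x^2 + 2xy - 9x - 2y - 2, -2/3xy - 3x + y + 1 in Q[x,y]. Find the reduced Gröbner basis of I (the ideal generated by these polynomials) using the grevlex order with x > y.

G = {x^2 - 45x + 5/2y + 5/2, xy + 9/2x - 3/2y - 3/2, y^2 - 21/10x - 103/5y - 108/5}

f_1 = 2/5x^2 + 2xy - 9x - 2y - 2, LT = x^2.
f_2 = -2/3xy - 3x + y + 1, LT = xy.

S(f_1,f_2): lcm = x^2y. S = 5xy^2 - 9/2x^2 - 21xy - 5y^2 + 3/2x - 5y.
  leading term xy^2: subtract (-15/2y)·f_2 from 5xy^2 - 9/2x^2 - 21xy - 5y^2 + 3/2x - 5y → -9/2x^2 - 87/2xy + 5/2y^2 + 3/2x + 5/2y
  leading term x^2: subtract (-45/4)·f_1 from -9/2x^2 - 87/2xy + 5/2y^2 + 3/2x + 5/2y → -21xy + 5/2y^2 - 399/4x - 20y - 45/2
  leading term xy: subtract (63/2)·f_2 from -21xy + 5/2y^2 - 399/4x - 20y - 45/2 → 5/2y^2 - 21/4x - 103/2y - 54
  leading term y^2: no divisor's leading term divides it; move 5/2y^2 to the remainder.
  leading term x: no divisor's leading term divides it; move -21/4x to the remainder.
  leading term y: no divisor's leading term divides it; move -103/2y to the remainder.
  leading term 1: no divisor's leading term divides it; move -54 to the remainder.
  remainder 5/2y^2 - 21/4x - 103/2y - 54 ≠ 0; add g_3 = 5/2y^2 - 21/4x - 103/2y - 54 to the basis.

S(f_1,g_3): leading monomials are coprime, so the S-polynomial reduces to 0 (Buchberger's first criterion).
S(f_2,g_3): lcm = xy^2. S = 21/10x^2 + 251/10xy - 3/2y^2 + 108/5x - 3/2y.
  leading term x^2: subtract (21/4)·f_1 from 21/10x^2 + 251/10xy - 3/2y^2 + 108/5x - 3/2y → 73/5xy - 3/2y^2 + 1377/20x + 9y + 21/2
  leading term xy: subtract (-219/10)·f_2 from 73/5xy - 3/2y^2 + 1377/20x + 9y + 21/2 → -3/2y^2 + 63/20x + 309/10y + 162/5
  leading term y^2: subtract (-3/5)·g_3 from -3/2y^2 + 63/20x + 309/10y + 162/5 → 0
  remainder 0.

Every S-polynomial of the final basis reduces to 0, so we have a Gröbner basis.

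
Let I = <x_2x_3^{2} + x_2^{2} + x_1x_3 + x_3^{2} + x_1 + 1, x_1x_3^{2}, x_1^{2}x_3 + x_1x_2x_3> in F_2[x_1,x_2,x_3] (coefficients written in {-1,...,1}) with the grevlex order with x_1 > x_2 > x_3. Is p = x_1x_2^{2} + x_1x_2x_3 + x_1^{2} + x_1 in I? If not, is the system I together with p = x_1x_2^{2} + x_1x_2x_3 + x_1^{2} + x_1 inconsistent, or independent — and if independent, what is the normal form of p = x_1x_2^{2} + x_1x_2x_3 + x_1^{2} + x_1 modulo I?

x_1x_2^{2} + x_1x_2x_3 + x_1^{2} + x_1 lies in I (it reduces to 0).

First compute the reduced Gröbner basis of I by Buchberger's algorithm.
f_1 = x_2x_3^{2} + x_2^{2} + x_1x_3 + x_3^{2} + x_1 + 1, LT = x_2x_3^{2}.
f_2 = x_1x_3^{2}, LT = x_1x_3^{2}.
f_3 = x_1^{2}x_3 + x_1x_2x_3, LT = x_1^{2}x_3.

S(f_1,f_2): lcm = x_1x_2x_3^{2}. S = x_1x_2^{2} + x_1^{2}x_3 + x_1x_3^{2} + x_1^{2} + x_1.
  reduce S modulo (f_1, f_2, f_3):
  remainder x_1x_2^{2} + x_1x_2x_3 + x_1^{2} + x_1 ≠ 0; add h_4 = x_1x_2^{2} + x_1x_2x_3 + x_1^{2} + x_1 to the basis.

The other S-polynomials (S(f_1,f_3), S(f_2,f_3), S(f_1,h_4), S(f_2,h_4), S(f_3,h_4)) all reduce to 0 modulo the current basis, so we have a Gröbner basis.
Inter-reduce: drop elements whose leading term is divisible by another's, tail-reduce, and make monic.
Reduced Gröbner basis: {x_1x_2^{2} + x_1x_2x_3 + x_1^{2} + x_1, x_1^{2}x_3 + x_1x_2x_3, x_1x_3^{2}, x_2x_3^{2} + x_2^{2} + x_1x_3 + x_3^{2} + x_1 + 1}.
Label its elements g_1 = x_1x_2^{2} + x_1x_2x_3 + x_1^{2} + x_1, g_2 = x_1^{2}x_3 + x_1x_2x_3, g_3 = x_1x_3^{2}, g_4 = x_2x_3^{2} + x_2^{2} + x_1x_3 + x_3^{2} + x_1 + 1.

Reduce p = x_1x_2^{2} + x_1x_2x_3 + x_1^{2} + x_1 modulo G:
  leading term x_1x_2^{2}: subtract (1)·g_1 from x_1x_2^{2} + x_1x_2x_3 + x_1^{2} + x_1 → 0
  normal form = 0.
Since the normal form is 0, p ∈ I.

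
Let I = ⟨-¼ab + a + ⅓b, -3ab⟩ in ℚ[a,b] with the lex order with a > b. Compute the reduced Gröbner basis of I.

f_1 = -¼ab + a + ⅓b, LT = ab.
f_2 = -3ab, LT = ab.

S(f_1,f_2): lcm = ab. S = -4a - 4/3b.
  leading term a: no divisor's leading term divides it; move -4a to the remainder.
  leading term b: no divisor's leading term divides it; move -4/3b to the remainder.
  remainder -4a - 4/3b ≠ 0; add g_3 = -4a - 4/3b to the basis.

S(f_1,g_3): lcm = ab. S = -4a - ⅓b² - 4/3b.
  leading term a: subtract (1)·g_3 from -4a - ⅓b² - 4/3b → -⅓b²
  leading term b²: no divisor's leading term divides it; move -⅓b² to the remainder.
  remainder -⅓b² ≠ 0; add g_4 = -⅓b² to the basis.

S(f_2,g_3): lcm = ab. S = -⅓b².
  leading term b²: subtract (1)·g_4 from -⅓b² → 0
  remainder 0.

S(f_1,g_4): lcm = ab². S = -4ab - 4/3b².
  leading term ab: subtract (16)·f_1 from -4ab - 4/3b² → -16a - 4/3b² - 16/3b
  leading term a: subtract (4)·g_3 from -16a - 4/3b² - 16/3b → -4/3b²
  leading term b²: subtract (4)·g_4 from -4/3b² → 0
  remainder 0.

S(f_2,g_4): lcm = ab². S = 0.
  remainder 0.

S(g_3,g_4): leading monomials are coprime, so the S-polynomial reduces to 0 (Buchberger's first criterion).
Every S-polynomial of the final basis reduces to 0, so we have a Gröbner basis.
Inter-reduce: drop elements whose leading term is divisible by another's, tail-reduce, and make monic.

G = {a + ⅓b, b²}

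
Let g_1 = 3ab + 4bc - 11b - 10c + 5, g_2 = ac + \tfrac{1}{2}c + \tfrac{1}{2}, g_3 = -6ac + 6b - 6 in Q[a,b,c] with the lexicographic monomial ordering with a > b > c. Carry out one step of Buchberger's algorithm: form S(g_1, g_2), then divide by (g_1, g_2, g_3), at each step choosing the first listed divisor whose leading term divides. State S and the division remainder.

lcm(LM(g_1), LM(g_2)) = abc.
S = (lcm/LT(g_1))·g_1 − (lcm/LT(g_2))·g_2 = \tfrac{4}{3}bc^{2} - \tfrac{25}{6}bc - \tfrac{1}{2}b - \tfrac{10}{3}c^{2} + \tfrac{5}{3}c.
Reduce S modulo (g_1, g_2, g_3) in that order:
  leading term bc^{2}: no divisor's leading term divides it; move \tfrac{4}{3}bc^{2} to the remainder.
  leading term bc: no divisor's leading term divides it; move -\tfrac{25}{6}bc to the remainder.
  leading term b: no divisor's leading term divides it; move -\tfrac{1}{2}b to the remainder.
  leading term c^{2}: no divisor's leading term divides it; move -\tfrac{10}{3}c^{2} to the remainder.
  leading term c: no divisor's leading term divides it; move \tfrac{5}{3}c to the remainder.
The remainder \tfrac{4}{3}bc^{2} - \tfrac{25}{6}bc - \tfrac{1}{2}b - \tfrac{10}{3}c^{2} + \tfrac{5}{3}c is nonzero, so it would be added as the next basis element.
This is the inner loop of Buchberger's algorithm — each nonzero remainder becomes a new basis element.

S(g_1, g_2) = \tfrac{4}{3}bc^{2} - \tfrac{25}{6}bc - \tfrac{1}{2}b - \tfrac{10}{3}c^{2} + \tfrac{5}{3}c; remainder on division = \tfrac{4}{3}bc^{2} - \tfrac{25}{6}bc - \tfrac{1}{2}b - \tfrac{10}{3}c^{2} + \tfrac{5}{3}c.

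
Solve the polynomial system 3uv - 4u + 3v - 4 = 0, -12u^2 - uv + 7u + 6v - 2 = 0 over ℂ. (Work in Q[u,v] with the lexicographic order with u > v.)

{(17/72 - sqrt(2881)/72, 4/3), (17/72 + sqrt(2881)/72, 4/3), (-1, 3)}

Compute a lex Gröbner basis by Buchberger's algorithm.
f_1 = 3uv - 4u + 3v - 4, LT = uv.
f_2 = -12u^2 - uv + 7u + 6v - 2, LT = u^2.

S(f_1,f_2): lcm = u^2v. S = -4/3u^2 - 1/12uv^2 + 19/12uv - 4/3u + 1/2v^2 - 1/6v.
  reduce S modulo (f_1, f_2):
  remainder 7/12v^2 - 91/36v + 7/3 ≠ 0; add h_3 = 7/12v^2 - 91/36v + 7/3 to the basis.

The other S-polynomials (S(f_1,h_3), S(f_2,h_3)) all reduce to 0 modulo the current basis, so we have a Gröbner basis.
Inter-reduce: drop elements whose leading term is divisible by another's, tail-reduce, and make monic.
Reduced Gröbner basis: {u^2 - 17/36u - 7/12v + 5/18, uv - 4/3u + v - 4/3, v^2 - 13/3v + 4}.

Elimination: the polynomial v^2 - 13/3v + 4 lies in the elimination ideal for v, so v ∈ {4/3, 3}. For each such v, the remaining basis elements (now univariate) give the rest of the solution.
  v = 4/3: the earlier basis element becomes u^2 - 17/36u - 1/2 = 0, giving u = 17/72 - sqrt(2881)/72, 17/72 + sqrt(2881)/72 — points (17/72 - sqrt(2881)/72, 4/3), (17/72 + sqrt(2881)/72, 4/3).
  v = 3: the earlier basis elements become u^2 - 17/36u - 53/36 = 0; 5/3u + 5/3 = 0, giving u = -1 — point (-1, 3).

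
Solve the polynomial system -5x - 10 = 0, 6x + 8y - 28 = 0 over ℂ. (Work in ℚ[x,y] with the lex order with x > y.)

{(-2, 5)}

Compute a lex Gröbner basis by Buchberger's algorithm.
f_1 = -5x - 10, LT = x.
f_2 = 6x + 8y - 28, LT = x.

S(f_1,f_2): lcm = x. S = -4/3y + 20/3.
  leading term y: no divisor's leading term divides it; move -4/3y to the remainder.
  leading term 1: no divisor's leading term divides it; move 20/3 to the remainder.
  remainder -4/3y + 20/3 ≠ 0; add h_3 = -4/3y + 20/3 to the basis.

The other S-polynomials (S(f_1,h_3), S(f_2,h_3)) all reduce to 0 modulo the current basis, so we have a Gröbner basis.
Inter-reduce: drop elements whose leading term is divisible by another's, tail-reduce, and make monic.
Reduced Gröbner basis: {x + 2, y - 5}.

Since the basis is lex-ordered, y - 5 is univariate in y. Its roots are {5}. Back-substituting each root into the other basis elements fixes the other coordinates.
  y = 5: the earlier basis element becomes x + 2 = 0, giving x = -2 — point (-2, 5).
Check: every point annihilates each of the original generators.
This is the nonlinear analogue of row-reducing a linear system.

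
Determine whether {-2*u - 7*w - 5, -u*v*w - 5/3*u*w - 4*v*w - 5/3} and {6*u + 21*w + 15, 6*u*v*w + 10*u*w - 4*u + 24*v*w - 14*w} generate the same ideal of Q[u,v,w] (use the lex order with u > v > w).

Equality of ideals is decidable: compute both reduced Gröbner bases (unique for the ordering) and check whether they agree.
Buchberger on the first generating set:
f_1 = -2*u - 7*w - 5, LT = u.
f_2 = -u*v*w - 5/3*u*w - 4*v*w - 5/3, LT = u*v*w.

S(f_1,f_2): lcm = u*v*w. S = -5/3*u*w + 7/2*v*w**2 - 3/2*v*w - 5/3.
  reduce S modulo (f_1, f_2):
  remainder 7/2*v*w**2 - 3/2*v*w + 35/6*w**2 + 25/6*w - 5/3 ≠ 0; add g_3 = 7/2*v*w**2 - 3/2*v*w + 35/6*w**2 + 25/6*w - 5/3 to the basis.

The other S-polynomials (S(f_1,g_3), S(f_2,g_3)) all reduce to 0 modulo the current basis, so we have a Gröbner basis.
Inter-reduce: drop elements whose leading term is divisible by another's, tail-reduce, and make monic.
Reduced Gröbner basis: {u + 7/2*w + 5/2, v*w**2 - 3/7*v*w + 5/3*w**2 + 25/21*w - 10/21}.

Buchberger on the second generating set:
h_1 = 6*u + 21*w + 15, LT = u.
h_2 = 6*u*v*w + 10*u*w - 4*u + 24*v*w - 14*w, LT = u*v*w.

S(h_1,h_2): lcm = u*v*w. S = -5/3*u*w + 2/3*u + 7/2*v*w**2 - 3/2*v*w + 7/3*w.
  reduce S modulo (h_1, h_2):
  remainder 7/2*v*w**2 - 3/2*v*w + 35/6*w**2 + 25/6*w - 5/3 ≠ 0; add k_3 = 7/2*v*w**2 - 3/2*v*w + 35/6*w**2 + 25/6*w - 5/3 to the basis.

The other S-polynomials (S(h_1,k_3), S(h_2,k_3)) all reduce to 0 modulo the current basis, so we have a Gröbner basis.
Inter-reduce: drop elements whose leading term is divisible by another's, tail-reduce, and make monic.
Reduced Gröbner basis: {u + 7/2*w + 5/2, v*w**2 - 3/7*v*w + 5/3*w**2 + 25/21*w - 10/21}.

Same reduced basis, so the two generating sets span the same ideal.
The choice of monomial ordering does not affect the verdict — as long as both bases are computed under the same ordering, their equality decides ideal equality.

Yes, the ideals are equal.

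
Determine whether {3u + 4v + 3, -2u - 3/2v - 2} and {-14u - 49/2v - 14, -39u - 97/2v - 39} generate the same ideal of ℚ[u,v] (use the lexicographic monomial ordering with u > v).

Since reduced Gröbner bases are canonical representatives of ideals under a given ordering, it suffices to compute and compare them.
Buchberger on the first generating set:
f_1 = 3u + 4v + 3, LT = u.
f_2 = -2u - 3/2v - 2, LT = u.

S(f_1,f_2): lcm = u. S = 7/12v.
  leading term v: no divisor's leading term divides it; move 7/12v to the remainder.
  remainder 7/12v ≠ 0; add g_3 = 7/12v to the basis.

The other S-polynomials (S(f_1,g_3), S(f_2,g_3)) all reduce to 0 modulo the current basis, so we have a Gröbner basis.
Inter-reduce: drop elements whose leading term is divisible by another's, tail-reduce, and make monic.
Reduced Gröbner basis: {u + 1, v}.

Buchberger on the second generating set:
h_1 = -14u - 49/2v - 14, LT = u.
h_2 = -39u - 97/2v - 39, LT = u.

S(h_1,h_2): lcm = u. S = 79/156v.
  leading term v: no divisor's leading term divides it; move 79/156v to the remainder.
  remainder 79/156v ≠ 0; add k_3 = 79/156v to the basis.

The other S-polynomials (S(h_1,k_3), S(h_2,k_3)) all reduce to 0 modulo the current basis, so we have a Gröbner basis.
Inter-reduce: drop elements whose leading term is divisible by another's, tail-reduce, and make monic.
Reduced Gröbner basis: {u + 1, v}.

These coincide, so the ideals are equal.
The same test decides containment: I ⊆ J iff every generator of I reduces to 0 modulo a Gröbner basis of J.

Yes, the ideals are equal.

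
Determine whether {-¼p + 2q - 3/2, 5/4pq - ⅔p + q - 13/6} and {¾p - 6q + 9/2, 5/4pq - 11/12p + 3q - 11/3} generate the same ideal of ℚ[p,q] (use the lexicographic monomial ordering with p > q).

Since reduced Gröbner bases are canonical representatives of ideals under a given ordering, it suffices to compute and compare them.
Buchberger on the first generating set:
f_1 = -¼p + 2q - 3/2, LT = p.
f_2 = 5/4pq - ⅔p + q - 13/6, LT = pq.

S(f_1,f_2): lcm = pq. S = 8/15p - 8q² + 26/5q + 26/15.
  leading term p: subtract (-32/15)·f_1 from 8/15p - 8q² + 26/5q + 26/15 → -8q² + 142/15q - 22/15
  leading term q²: no divisor's leading term divides it; move -8q² to the remainder.
  leading term q: no divisor's leading term divides it; move 142/15q to the remainder.
  leading term 1: no divisor's leading term divides it; move -22/15 to the remainder.
  remainder -8q² + 142/15q - 22/15 ≠ 0; add g_3 = -8q² + 142/15q - 22/15 to the basis.

The other S-polynomials (S(f_1,g_3), S(f_2,g_3)) all reduce to 0 modulo the current basis, so we have a Gröbner basis.
Inter-reduce: drop elements whose leading term is divisible by another's, tail-reduce, and make monic.
Reduced Gröbner basis: {p - 8q + 6, q² - 71/60q + 11/60}.

Buchberger on the second generating set:
h_1 = ¾p - 6q + 9/2, LT = p.
h_2 = 5/4pq - 11/12p + 3q - 11/3, LT = pq.

S(h_1,h_2): lcm = pq. S = 11/15p - 8q² + 18/5q + 44/15.
  leading term p: subtract (44/45)·h_1 from 11/15p - 8q² + 18/5q + 44/15 → -8q² + 142/15q - 22/15
  leading term q²: no divisor's leading term divides it; move -8q² to the remainder.
  leading term q: no divisor's leading term divides it; move 142/15q to the remainder.
  leading term 1: no divisor's leading term divides it; move -22/15 to the remainder.
  remainder -8q² + 142/15q - 22/15 ≠ 0; add k_3 = -8q² + 142/15q - 22/15 to the basis.

The other S-polynomials (S(h_1,k_3), S(h_2,k_3)) all reduce to 0 modulo the current basis, so we have a Gröbner basis.
Inter-reduce: drop elements whose leading term is divisible by another's, tail-reduce, and make monic.
Reduced Gröbner basis: {p - 8q + 6, q² - 71/60q + 11/60}.

These coincide, so the ideals are equal.

Yes, the ideals are equal.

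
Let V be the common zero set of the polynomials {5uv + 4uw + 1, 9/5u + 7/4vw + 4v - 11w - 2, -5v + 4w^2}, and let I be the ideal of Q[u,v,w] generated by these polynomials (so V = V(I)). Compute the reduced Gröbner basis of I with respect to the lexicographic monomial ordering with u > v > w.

G = {u + 7/9w^3 + 16/9w^2 - 55/9w - 10/9, v - 4/5w^2, w^5 + 23/7w^4 - 39/7w^3 - 65/7w^2 - 10/7w - 9/28}

The reduced Gröbner basis is the canonical form of the ideal for this ordering.

f_1 = 5uv + 4uw + 1, LT = uv.
f_2 = 9/5u + 7/4vw + 4v - 11w - 2, LT = u.
f_3 = -5v + 4w^2, LT = v.

S(f_1,f_2): lcm = uv. S = 4/5uw - 35/36v^2w - 20/9v^2 + 55/9vw + 10/9v + 1/5.
  leading term uw: subtract (4/9w)·f_2 from 4/5uw - 35/36v^2w - 20/9v^2 + 55/9vw + 10/9v + 1/5 → -35/36v^2w - 20/9v^2 - 7/9vw^2 + 13/3vw + 10/9v + 44/9w^2 + 8/9w + 1/5
  leading term v^2w: subtract (7/36vw)·f_3 from -35/36v^2w - 20/9v^2 - 7/9vw^2 + 13/3vw + 10/9v + 44/9w^2 + 8/9w + 1/5 → -20/9v^2 - 7/9vw^3 - 7/9vw^2 + 13/3vw + 10/9v + 44/9w^2 + 8/9w + 1/5
  leading term v^2: subtract (4/9v)·f_3 from -20/9v^2 - 7/9vw^3 - 7/9vw^2 + 13/3vw + 10/9v + 44/9w^2 + 8/9w + 1/5 → -7/9vw^3 - 23/9vw^2 + 13/3vw + 10/9v + 44/9w^2 + 8/9w + 1/5
  leading term vw^3: subtract (7/45w^3)·f_3 from -7/9vw^3 - 23/9vw^2 + 13/3vw + 10/9v + 44/9w^2 + 8/9w + 1/5 → -23/9vw^2 + 13/3vw + 10/9v - 28/45w^5 + 44/9w^2 + 8/9w + 1/5
  leading term vw^2: subtract (23/45w^2)·f_3 from -23/9vw^2 + 13/3vw + 10/9v - 28/45w^5 + 44/9w^2 + 8/9w + 1/5 → 13/3vw + 10/9v - 28/45w^5 - 92/45w^4 + 44/9w^2 + 8/9w + 1/5
  leading term vw: subtract (-13/15w)·f_3 from 13/3vw + 10/9v - 28/45w^5 - 92/45w^4 + 44/9w^2 + 8/9w + 1/5 → 10/9v - 28/45w^5 - 92/45w^4 + 52/15w^3 + 44/9w^2 + 8/9w + 1/5
  leading term v: subtract (-2/9)·f_3 from 10/9v - 28/45w^5 - 92/45w^4 + 52/15w^3 + 44/9w^2 + 8/9w + 1/5 → -28/45w^5 - 92/45w^4 + 52/15w^3 + 52/9w^2 + 8/9w + 1/5
  leading term w^5: no divisor's leading term divides it; move -28/45w^5 to the remainder.
  leading term w^4: no divisor's leading term divides it; move -92/45w^4 to the remainder.
  leading term w^3: no divisor's leading term divides it; move 52/15w^3 to the remainder.
  leading term w^2: no divisor's leading term divides it; move 52/9w^2 to the remainder.
  leading term w: no divisor's leading term divides it; move 8/9w to the remainder.
  leading term 1: no divisor's leading term divides it; move 1/5 to the remainder.
  remainder -28/45w^5 - 92/45w^4 + 52/15w^3 + 52/9w^2 + 8/9w + 1/5 ≠ 0; add g_4 = -28/45w^5 - 92/45w^4 + 52/15w^3 + 52/9w^2 + 8/9w + 1/5 to the basis.

The other S-polynomials (S(f_1,f_3), S(f_2,f_3), S(f_1,g_4), S(f_2,g_4), S(f_3,g_4)) all reduce to 0 modulo the current basis, so we have a Gröbner basis.
Inter-reduce: drop elements whose leading term is divisible by another's, tail-reduce, and make monic.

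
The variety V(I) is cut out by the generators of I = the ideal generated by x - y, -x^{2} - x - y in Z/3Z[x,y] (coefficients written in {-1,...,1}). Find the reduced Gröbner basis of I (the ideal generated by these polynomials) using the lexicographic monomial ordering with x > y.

f_1 = x - y, LT = x.
f_2 = -x^{2} - x - y, LT = x^{2}.

S(f_1,f_2): lcm = x^{2}. S = -xy - x - y.
  reduce S modulo (f_1, f_2):
  remainder -y^{2} + y ≠ 0; add g_3 = -y^{2} + y to the basis.

The other S-polynomials (S(f_1,g_3), S(f_2,g_3)) all reduce to 0 modulo the current basis, so we have a Gröbner basis.
Inter-reduce: drop elements whose leading term is divisible by another's, tail-reduce, and make monic.

G = {x - y, y^{2} - y}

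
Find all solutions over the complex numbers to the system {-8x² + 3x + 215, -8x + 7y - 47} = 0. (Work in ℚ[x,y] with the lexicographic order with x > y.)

{(-5, 1), (43/8, 90/7)}

Compute a lex Gröbner basis by Buchberger's algorithm.
f_1 = -8x² + 3x + 215, LT = x².
f_2 = -8x + 7y - 47, LT = x.

S(f_1,f_2): lcm = x². S = ⅞xy - 25/4x - 215/8.
  leading term xy: subtract (-7/64y)·f_2 from ⅞xy - 25/4x - 215/8 → -25/4x + 49/64y² - 329/64y - 215/8
  leading term x: subtract (25/32)·f_2 from -25/4x + 49/64y² - 329/64y - 215/8 → 49/64y² - 679/64y + 315/32
  leading term y²: no divisor's leading term divides it; move 49/64y² to the remainder.
  leading term y: no divisor's leading term divides it; move -679/64y to the remainder.
  leading term 1: no divisor's leading term divides it; move 315/32 to the remainder.
  remainder 49/64y² - 679/64y + 315/32 ≠ 0; add h_3 = 49/64y² - 679/64y + 315/32 to the basis.

S(f_1,h_3): leading monomials are coprime, so the S-polynomial reduces to 0 (Buchberger's first criterion).
S(f_2,h_3): leading monomials are coprime, so the S-polynomial reduces to 0 (Buchberger's first criterion).
Every S-polynomial of the final basis reduces to 0, so we have a Gröbner basis.
Inter-reduce: drop elements whose leading term is divisible by another's, tail-reduce, and make monic.
Reduced Gröbner basis: {x - ⅞y + 47/8, y² - 97/7y + 90/7}.

Elimination: the polynomial y² - 97/7y + 90/7 lies in the elimination ideal for y, so y ∈ {1, 90/7}. For each such y, the remaining basis elements (now univariate) give the rest of the solution.
  y = 1: the earlier basis element becomes x + 5 = 0, giving x = -5 — point (-5, 1).
  y = 90/7: the earlier basis element becomes x - 43/8 = 0, giving x = 43/8 — point (43/8, 90/7).
Substituting each solution back into the original system confirms all equations vanish.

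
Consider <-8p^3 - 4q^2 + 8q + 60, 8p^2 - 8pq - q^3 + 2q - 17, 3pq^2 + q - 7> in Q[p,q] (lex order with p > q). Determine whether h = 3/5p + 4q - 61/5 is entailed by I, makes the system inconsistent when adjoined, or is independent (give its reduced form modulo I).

Adjoining 3/5p + 4q - 61/5 makes the ideal the whole ring: the system is inconsistent.

First compute the reduced Gröbner basis of I by Buchberger's algorithm.
f_1 = -8p^3 - 4q^2 + 8q + 60, LT = p^3.
f_2 = 8p^2 - 8pq - q^3 + 2q - 17, LT = p^2.
f_3 = 3pq^2 + q - 7, LT = pq^2.

S(f_1,f_2): lcm = p^3. S = p^2q + 1/8pq^3 - 1/4pq + 17/8p + 1/2q^2 - q - 15/2.
  reduce S modulo (f_1, f_2, f_3):
  remainder -1/4pq + 17/8p + 1/8q^4 + 5/24q^2 + 13/12q - 31/6 ≠ 0; add k_4 = -1/4pq + 17/8p + 1/8q^4 + 5/24q^2 + 13/12q - 31/6 to the basis.

S(f_1,f_3): lcm = p^3q^2. S = -1/3p^2q + 7/3p^2 + 1/2q^4 - q^3 - 15/2q^2.
  reduce S modulo (f_1, f_2, f_3, k_4):
  remainder 119/6p + 13/8q^4 - 17/24q^3 - 197/36q^2 + 643/72q - 1057/24 ≠ 0; add k_5 = 119/6p + 13/8q^4 - 17/24q^3 - 197/36q^2 + 643/72q - 1057/24 to the basis.

S(f_2,f_3): lcm = p^2q^2. S = -pq^3 - 1/3pq + 7/3p - 1/8q^5 + 1/4q^3 - 17/8q^2.
  reduce S modulo (f_1, f_2, f_3, k_4, k_5):
  remainder -1/8q^5 - 359/2856q^4 + 13/56q^3 - 18913/8568q^2 - 30439/8568q + 7073/1224 ≠ 0; add k_6 = -1/8q^5 - 359/2856q^4 + 13/56q^3 - 18913/8568q^2 - 30439/8568q + 7073/1224 to the basis.

S(f_1,k_4): lcm = p^3q. S = 17/2p^3 + 1/2p^2q^4 + 5/6p^2q^2 + 13/3p^2q - 62/3p^2 + 1/2q^3 - q^2 - 15/2q.
  reduce S modulo (f_1, f_2, f_3, k_4, k_5, k_6):
  remainder 187333072/45499293q^4 - 332776435/42822864q^3 - 37484018599/545991516q^2 - 2172917459/1091983032q + 23180217149/311995152 ≠ 0; add k_7 = 187333072/45499293q^4 - 332776435/42822864q^3 - 37484018599/545991516q^2 - 2172917459/1091983032q + 23180217149/311995152 to the basis.

S(f_2,k_4): lcm = p^2q. S = 17/2p^2 + 1/2pq^4 - 1/6pq^2 + 13/3pq - 62/3p - 1/8q^4 + 1/4q^2 - 17/8q.
  reduce S modulo (f_1, f_2, f_3, k_4, k_5, k_6, k_7):
  remainder 324532246027/143871799296q^3 + 2225287850479/107903849472q^2 + 2404967252411/215807698944q - 14684682644819/431615397888 ≠ 0; add k_8 = 324532246027/143871799296q^3 + 2225287850479/107903849472q^2 + 2404967252411/215807698944q - 14684682644819/431615397888 to the basis.

S(f_3,k_4): lcm = pq^2. S = 17/2pq + 1/2q^5 + 5/6q^3 + 13/3q^2 - 61/3q - 7/3.
  reduce S modulo (f_1, f_2, f_3, k_4, k_5, k_6, k_7, k_8):
  remainder -61978289272129/3894386952324q^2 - 63261620749091/1947193476162q + 17136502797301/354035177484 ≠ 0; add k_9 = -61978289272129/3894386952324q^2 - 63261620749091/1947193476162q + 17136502797301/354035177484 to the basis.

S(f_1,k_5): lcm = p^3. S = -39/476p^2q^4 + 1/28p^2q^3 + 197/714p^2q^2 - 643/1428p^2q + 151/68p^2 + 1/2q^2 - q - 15/2.
  reduce S modulo (f_1, f_2, f_3, k_4, k_5, k_6, k_7, k_8, k_9):
  remainder 3804584110725655/44252498540300106q - 3804584110725655/44252498540300106 ≠ 0; add k_10 = 3804584110725655/44252498540300106q - 3804584110725655/44252498540300106 to the basis.

The other S-polynomials (S(f_2,k_5), S(f_3,k_5), S(k_4,k_5), S(f_1,k_6), S(f_2,k_6), S(f_3,k_6), S(k_4,k_6), S(k_5,k_6), S(f_1,k_7), S(f_2,k_7), S(f_3,k_7), S(k_4,k_7), S(k_5,k_7), S(k_6,k_7), S(f_1,k_8), S(f_2,k_8), S(f_3,k_8), S(k_4,k_8), S(k_5,k_8), S(k_6,k_8), S(k_7,k_8), S(f_1,k_9), S(f_2,k_9), S(f_3,k_9), S(k_4,k_9), S(k_5,k_9), S(k_6,k_9), S(k_7,k_9), S(k_8,k_9), S(f_1,k_10), S(f_2,k_10), S(f_3,k_10), S(k_4,k_10), S(k_5,k_10), S(k_6,k_10), S(k_7,k_10), S(k_8,k_10), S(k_9,k_10)) all reduce to 0 modulo the current basis, so we have a Gröbner basis.
Inter-reduce: drop elements whose leading term is divisible by another's, tail-reduce, and make monic.
Reduced Gröbner basis: {p - 2, q - 1}.
Label its elements g_1 = p - 2, g_2 = q - 1.

Reduce h = 3/5p + 4q - 61/5 modulo G:
  leading term p: subtract (3/5)·g_1 from 3/5p + 4q - 61/5 → 4q - 11
  leading term q: subtract (4)·g_2 from 4q - 11 → -7
  leading term 1: no divisor's leading term divides it; move -7 to the remainder.
  normal form = -7.
The normal form is nonzero, so h ∉ I. Since h minus its normal form lies in I, I + (h) = I + (r) where r = -7; decide whether this ideal is the whole ring.
Here r = -7 is a nonzero constant, hence a unit: 1 ∈ I + (h), the Gröbner basis of I + (h) is {1}, and the enlarged system has no common solution — adjoining h is inconsistent.

The remainder on division by a Gröbner basis is unique — it is the normal form.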